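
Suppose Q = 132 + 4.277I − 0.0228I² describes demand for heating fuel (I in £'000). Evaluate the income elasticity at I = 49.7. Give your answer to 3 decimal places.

At I = 49.7: Q = 288.2488.
dQ/dI = 4.277 − 0.0456I = 2.01068.
η = (dQ/dI)·(I/Q) = 2.01068 × (49.7/288.2488) = 0.347.

0.347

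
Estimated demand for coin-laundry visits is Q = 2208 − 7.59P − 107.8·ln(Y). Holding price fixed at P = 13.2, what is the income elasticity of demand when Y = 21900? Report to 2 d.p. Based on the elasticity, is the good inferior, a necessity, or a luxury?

At P = 13.2, Y = 21900: Q = 1030.433.
Holding P constant, ∂Q/∂Y = -107.8/Y = -0.00492237.
η_Y = (∂Q/∂Y)·(Y/Q) = -0.00492237 × (21900/1030.433) = -0.10.
Since η < 0, this is an inferior good.

-0.10 (inferior good)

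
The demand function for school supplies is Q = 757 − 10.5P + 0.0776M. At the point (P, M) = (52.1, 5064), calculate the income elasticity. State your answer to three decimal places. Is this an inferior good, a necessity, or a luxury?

At P = 52.1, M = 5064: Q = 602.916.
Holding P constant, ∂Q/∂M = 0.0776.
η_M = (∂Q/∂M)·(M/Q) = 0.0776 × (5064/602.916) = 0.652.
Since 0 < η < 1, this is a necessity.

0.652 (necessity)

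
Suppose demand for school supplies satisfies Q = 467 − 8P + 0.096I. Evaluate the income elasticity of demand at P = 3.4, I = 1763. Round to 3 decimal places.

0.278

At P = 3.4, I = 1763: Q = 609.048.
Holding P constant, ∂Q/∂I = 0.096.
η_I = (∂Q/∂I)·(I/Q) = 0.096 × (1763/609.048) = 0.278.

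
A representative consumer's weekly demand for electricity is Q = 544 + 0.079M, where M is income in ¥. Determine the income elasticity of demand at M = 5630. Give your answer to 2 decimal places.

0.45

At M = 5630: Q = 988.770.
dQ/dM = 0.079.
η = (dQ/dM)·(M/Q) = 0.079 × (5630/988.770) = 0.45.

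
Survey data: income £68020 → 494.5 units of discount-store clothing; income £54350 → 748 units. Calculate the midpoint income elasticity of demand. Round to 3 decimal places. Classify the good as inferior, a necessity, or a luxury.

-1.826 (inferior good)

ΔQ = 748 − 494.5 = 253.5; midpoint Q̄ = (494.5 + 748)/2 = 621.25.
ΔI = 54350 − 68020 = -13670; midpoint Ī = (68020 + 54350)/2 = 61185.
η = (ΔQ/Q̄) ÷ (ΔI/Ī) = (253.5/621.25) ÷ (-13670/61185) = -1.826.
η < 0 ⇒ inferior good.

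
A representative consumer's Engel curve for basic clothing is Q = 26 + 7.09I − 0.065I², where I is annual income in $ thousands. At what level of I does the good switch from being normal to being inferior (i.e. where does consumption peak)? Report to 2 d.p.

dQ/dI = 7.09 − 0.13I.
The good is inferior where dQ/dI < 0. Setting dQ/dI = 0 gives I = 7.09 / 0.13 = 54.54.

54.54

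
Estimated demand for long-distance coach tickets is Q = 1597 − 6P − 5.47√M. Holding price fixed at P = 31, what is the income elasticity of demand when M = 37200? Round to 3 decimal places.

-1.482

At P = 31, M = 37200: Q = 355.985.
Holding P constant, ∂Q/∂M = -5.47/(2√M) = -0.0141803.
η_M = (∂Q/∂M)·(M/Q) = -0.0141803 × (37200/355.985) = -1.482.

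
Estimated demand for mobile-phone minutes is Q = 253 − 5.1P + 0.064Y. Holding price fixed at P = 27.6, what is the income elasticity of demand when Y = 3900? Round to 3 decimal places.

At P = 27.6, Y = 3900: Q = 361.840.
Holding P constant, ∂Q/∂Y = 0.064.
η_Y = (∂Q/∂Y)·(Y/Q) = 0.064 × (3900/361.840) = 0.690.

0.690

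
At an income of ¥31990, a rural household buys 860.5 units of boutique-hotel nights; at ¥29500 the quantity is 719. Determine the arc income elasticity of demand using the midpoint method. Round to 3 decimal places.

ΔQ = 719 − 860.5 = -141.5; midpoint Q̄ = (860.5 + 719)/2 = 789.75.
ΔI = 29500 − 31990 = -2490; midpoint Ī = (31990 + 29500)/2 = 30745.
η = (ΔQ/Q̄) ÷ (ΔI/Ī) = (-141.5/789.75) ÷ (-2490/30745) = 2.212.

2.212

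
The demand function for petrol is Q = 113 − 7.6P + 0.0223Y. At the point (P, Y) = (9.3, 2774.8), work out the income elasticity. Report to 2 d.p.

0.59

At P = 9.3, Y = 2774.8: Q = 104.198.
Holding P constant, ∂Q/∂Y = 0.0223.
η_Y = (∂Q/∂Y)·(Y/Q) = 0.0223 × (2774.8/104.198) = 0.59.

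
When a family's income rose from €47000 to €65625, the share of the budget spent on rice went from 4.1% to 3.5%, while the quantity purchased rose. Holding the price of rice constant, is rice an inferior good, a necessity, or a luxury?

necessity

Quantity rises but the budget share falls as income rises, so 0 < η < 1.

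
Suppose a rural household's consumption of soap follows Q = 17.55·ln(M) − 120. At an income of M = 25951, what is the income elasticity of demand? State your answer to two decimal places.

At M = 25951: Q = 58.378.
dQ/dM = 17.55/M = 0.000676275 at this income.
η = (dQ/dM)·(M/Q) = 0.000676275 × (25951/58.378) = 0.30.

0.30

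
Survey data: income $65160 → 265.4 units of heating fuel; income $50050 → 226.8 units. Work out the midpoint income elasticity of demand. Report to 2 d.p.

ΔQ = 226.8 − 265.4 = -38.6; midpoint Q̄ = (265.4 + 226.8)/2 = 246.1.
ΔI = 50050 − 65160 = -15110; midpoint Ī = (65160 + 50050)/2 = 57605.
η = (ΔQ/Q̄) ÷ (ΔI/Ī) = (-38.6/246.1) ÷ (-15110/57605) = 0.60.

0.60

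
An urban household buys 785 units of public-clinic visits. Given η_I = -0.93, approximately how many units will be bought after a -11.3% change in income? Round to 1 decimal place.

%ΔQ ≈ η × %ΔI = -0.93 × (-11.3%) = 10.509%.
New Q ≈ 785 × (1 + 0.10509) = 867.5.

867.5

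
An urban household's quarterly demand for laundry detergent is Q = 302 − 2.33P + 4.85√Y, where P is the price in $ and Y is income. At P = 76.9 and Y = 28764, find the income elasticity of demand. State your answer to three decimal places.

At P = 76.9, Y = 28764: Q = 945.381.
Holding P constant, ∂Q/∂Y = 4.85/(2√Y) = 0.0142984.
η_Y = (∂Q/∂Y)·(Y/Q) = 0.0142984 × (28764/945.381) = 0.435.

0.435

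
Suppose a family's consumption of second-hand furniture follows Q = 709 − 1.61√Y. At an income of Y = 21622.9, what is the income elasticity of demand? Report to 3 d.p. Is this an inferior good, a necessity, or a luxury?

At Y = 21622.9: Q = 472.254.
dQ/dY = -1.61/(2√Y) = -0.00547443 at this income.
η = (dQ/dY)·(Y/Q) = -0.00547443 × (21622.9/472.254) = -0.251.
Since η < 0, the good is an inferior good.

-0.251 (inferior good)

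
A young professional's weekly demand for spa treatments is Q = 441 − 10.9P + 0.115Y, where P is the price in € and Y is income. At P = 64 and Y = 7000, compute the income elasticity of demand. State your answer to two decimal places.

At P = 64, Y = 7000: Q = 548.400.
Holding P constant, ∂Q/∂Y = 0.115.
η_Y = (∂Q/∂Y)·(Y/Q) = 0.115 × (7000/548.400) = 1.47.

1.47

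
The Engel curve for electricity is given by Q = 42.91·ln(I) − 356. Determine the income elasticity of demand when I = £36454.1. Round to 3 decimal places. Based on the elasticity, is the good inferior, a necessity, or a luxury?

0.453 (necessity)

At I = 36454.1: Q = 94.718.
dQ/dI = 42.91/I = 0.0011771 at this income.
η = (dQ/dI)·(I/Q) = 0.0011771 × (36454.1/94.718) = 0.453.
Since 0 < η < 1, the good is a necessity.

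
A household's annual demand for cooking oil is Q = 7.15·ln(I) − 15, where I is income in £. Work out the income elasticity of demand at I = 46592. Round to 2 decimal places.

0.12

At I = 46592: Q = 61.857.
dQ/dI = 7.15/I = 0.00015346 at this income.
η = (dQ/dI)·(I/Q) = 0.00015346 × (46592/61.857) = 0.12.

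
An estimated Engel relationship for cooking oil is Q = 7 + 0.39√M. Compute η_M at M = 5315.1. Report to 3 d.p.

At M = 5315.1: Q = 35.433.
dQ/dM = 0.39/(2√M) = 0.00267472 at this income.
η = (dQ/dM)·(M/Q) = 0.00267472 × (5315.1/35.433) = 0.401.

0.401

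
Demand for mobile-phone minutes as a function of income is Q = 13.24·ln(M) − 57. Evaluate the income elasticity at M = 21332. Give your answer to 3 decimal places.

At M = 21332: Q = 74.976.
dQ/dM = 13.24/M = 0.000620664 at this income.
η = (dQ/dM)·(M/Q) = 0.000620664 × (21332/74.976) = 0.177.

0.177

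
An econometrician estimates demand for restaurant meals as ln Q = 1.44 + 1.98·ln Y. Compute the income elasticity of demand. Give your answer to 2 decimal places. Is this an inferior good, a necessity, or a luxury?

In a log-linear demand, the coefficient on ln Y is the income elasticity.
So η = 1.98.
η > 1 ⇒ luxury.

1.98 (luxury)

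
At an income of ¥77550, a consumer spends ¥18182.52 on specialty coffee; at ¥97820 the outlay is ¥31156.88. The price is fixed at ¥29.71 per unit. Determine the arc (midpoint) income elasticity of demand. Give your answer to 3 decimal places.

2.275

With a constant price, Q₁ = 18182.52/29.71 = 612.000 and Q₂ = 31156.88/29.71 = 1048.700 (equivalently, work directly with expenditure since P cancels).
Midpoint %ΔQ = (31156.88 − 18182.52)/24669.70 = 0.52592; midpoint %ΔI = (97820 − 77550)/87685 = 0.23117.
η = 0.52592 / 0.23117 = 2.275.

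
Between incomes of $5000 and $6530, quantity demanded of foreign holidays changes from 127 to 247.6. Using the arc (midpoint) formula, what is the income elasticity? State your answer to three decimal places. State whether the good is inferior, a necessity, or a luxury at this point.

2.426 (luxury)

ΔQ = 247.6 − 127 = 120.6; midpoint Q̄ = (127 + 247.6)/2 = 187.3.
ΔI = 6530 − 5000 = 1530; midpoint Ī = (5000 + 6530)/2 = 5765.
η = (ΔQ/Q̄) ÷ (ΔI/Ī) = (120.6/187.3) ÷ (1530/5765) = 2.426.
η > 1 ⇒ luxury.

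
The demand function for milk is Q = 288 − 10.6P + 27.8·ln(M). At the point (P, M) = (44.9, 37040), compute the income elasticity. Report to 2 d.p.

0.27

At P = 44.9, M = 37040: Q = 104.509.
Holding P constant, ∂Q/∂M = 27.8/M = 0.00075054.
η_M = (∂Q/∂M)·(M/Q) = 0.00075054 × (37040/104.509) = 0.27.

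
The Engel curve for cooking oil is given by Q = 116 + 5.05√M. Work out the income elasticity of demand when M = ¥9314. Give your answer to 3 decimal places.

At M = 9314: Q = 603.371.
dQ/dM = 5.05/(2√M) = 0.0261633 at this income.
η = (dQ/dM)·(M/Q) = 0.0261633 × (9314/603.371) = 0.404.

0.404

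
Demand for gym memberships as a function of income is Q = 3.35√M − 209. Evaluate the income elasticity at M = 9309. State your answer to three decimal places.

At M = 9309: Q = 114.219.
dQ/dM = 3.35/(2√M) = 0.0173605 at this income.
η = (dQ/dM)·(M/Q) = 0.0173605 × (9309/114.219) = 1.415.

1.415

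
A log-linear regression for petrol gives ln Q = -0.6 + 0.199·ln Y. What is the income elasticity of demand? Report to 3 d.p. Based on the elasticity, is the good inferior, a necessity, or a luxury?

0.199 (necessity)

In a log-linear demand, the coefficient on ln Y is the income elasticity.
So η = 0.199.
0 < η < 1 ⇒ necessity.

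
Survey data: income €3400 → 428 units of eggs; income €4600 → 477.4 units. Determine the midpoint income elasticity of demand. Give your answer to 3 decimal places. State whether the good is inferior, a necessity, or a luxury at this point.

ΔQ = 477.4 − 428 = 49.4; midpoint Q̄ = (428 + 477.4)/2 = 452.7.
ΔI = 4600 − 3400 = 1200; midpoint Ī = (3400 + 4600)/2 = 4000.
η = (ΔQ/Q̄) ÷ (ΔI/Ī) = (49.4/452.7) ÷ (1200/4000) = 0.364.
0 < η < 1 ⇒ necessity.

0.364 (necessity)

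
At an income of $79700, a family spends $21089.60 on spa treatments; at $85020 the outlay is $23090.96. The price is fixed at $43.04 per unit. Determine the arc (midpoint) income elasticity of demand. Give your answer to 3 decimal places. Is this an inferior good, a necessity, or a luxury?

With a constant price, Q₁ = 21089.60/43.04 = 490.000 and Q₂ = 23090.96/43.04 = 536.500 (equivalently, work directly with expenditure since P cancels).
Midpoint %ΔQ = (23090.96 − 21089.60)/22090.28 = 0.09060; midpoint %ΔI = (85020 − 79700)/82360 = 0.06459.
η = 0.09060 / 0.06459 = 1.403.
η > 1 ⇒ luxury.

1.403 (luxury)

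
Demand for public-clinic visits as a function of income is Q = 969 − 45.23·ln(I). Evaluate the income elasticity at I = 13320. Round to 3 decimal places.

-0.084

At I = 13320: Q = 539.450.
dQ/dI = -45.23/I = -0.00339565 at this income.
η = (dQ/dI)·(I/Q) = -0.00339565 × (13320/539.450) = -0.084.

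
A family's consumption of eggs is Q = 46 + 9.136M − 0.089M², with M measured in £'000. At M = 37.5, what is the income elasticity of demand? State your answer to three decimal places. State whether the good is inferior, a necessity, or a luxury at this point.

At M = 37.5: Q = 263.4437.
dQ/dM = 9.136 − 0.178M = 2.46100.
η = (dQ/dM)·(M/Q) = 2.46100 × (37.5/263.4437) = 0.350.
0 < η < 1 ⇒ necessity.

0.350 (necessity)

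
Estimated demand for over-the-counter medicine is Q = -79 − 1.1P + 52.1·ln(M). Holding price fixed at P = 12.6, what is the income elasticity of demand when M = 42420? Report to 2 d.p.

At P = 12.6, M = 42420: Q = 462.285.
Holding P constant, ∂Q/∂M = 52.1/M = 0.00122819.
η_M = (∂Q/∂M)·(M/Q) = 0.00122819 × (42420/462.285) = 0.11.

0.11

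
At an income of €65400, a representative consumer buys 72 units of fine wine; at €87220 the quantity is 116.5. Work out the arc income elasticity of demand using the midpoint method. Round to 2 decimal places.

1.65

ΔQ = 116.5 − 72 = 44.5; midpoint Q̄ = (72 + 116.5)/2 = 94.25.
ΔI = 87220 − 65400 = 21820; midpoint Ī = (65400 + 87220)/2 = 76310.
η = (ΔQ/Q̄) ÷ (ΔI/Ī) = (44.5/94.25) ÷ (21820/76310) = 1.65.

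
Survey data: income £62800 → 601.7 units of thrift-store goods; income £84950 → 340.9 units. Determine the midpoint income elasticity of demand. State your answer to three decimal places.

-1.846

ΔQ = 340.9 − 601.7 = -260.8; midpoint Q̄ = (601.7 + 340.9)/2 = 471.3.
ΔI = 84950 − 62800 = 22150; midpoint Ī = (62800 + 84950)/2 = 73875.
η = (ΔQ/Q̄) ÷ (ΔI/Ī) = (-260.8/471.3) ÷ (22150/73875) = -1.846.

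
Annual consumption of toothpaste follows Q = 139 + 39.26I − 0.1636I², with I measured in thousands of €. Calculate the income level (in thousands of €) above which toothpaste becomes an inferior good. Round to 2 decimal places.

119.99

dQ/dI = 39.26 − 0.3272I.
The good is inferior where dQ/dI < 0. Setting dQ/dI = 0 gives I = 39.26 / 0.3272 = 119.99.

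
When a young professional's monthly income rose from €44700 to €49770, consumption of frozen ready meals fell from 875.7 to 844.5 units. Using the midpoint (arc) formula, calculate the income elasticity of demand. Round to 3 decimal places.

-0.338

ΔQ = 844.5 − 875.7 = -31.2; midpoint Q̄ = (875.7 + 844.5)/2 = 860.1.
ΔI = 49770 − 44700 = 5070; midpoint Ī = (44700 + 49770)/2 = 47235.
η = (ΔQ/Q̄) ÷ (ΔI/Ī) = (-31.2/860.1) ÷ (5070/47235) = -0.338.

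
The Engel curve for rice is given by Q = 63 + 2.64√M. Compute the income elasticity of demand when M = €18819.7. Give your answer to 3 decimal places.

0.426

At M = 18819.7: Q = 425.168.
dQ/dM = 2.64/(2√M) = 0.00962205 at this income.
η = (dQ/dM)·(M/Q) = 0.00962205 × (18819.7/425.168) = 0.426.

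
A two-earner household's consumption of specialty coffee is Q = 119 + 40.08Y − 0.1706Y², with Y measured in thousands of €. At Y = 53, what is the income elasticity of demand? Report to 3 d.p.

At Y = 53: Q = 1764.0246.
dQ/dY = 40.08 − 0.3412Y = 21.99640.
η = (dQ/dY)·(Y/Q) = 21.99640 × (53/1764.0246) = 0.661.

0.661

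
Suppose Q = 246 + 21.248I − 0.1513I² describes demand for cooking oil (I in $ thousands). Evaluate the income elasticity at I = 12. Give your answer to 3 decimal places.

0.441

At I = 12: Q = 479.1888.
dQ/dI = 21.248 − 0.3026I = 17.61680.
η = (dQ/dI)·(I/Q) = 17.61680 × (12/479.1888) = 0.441.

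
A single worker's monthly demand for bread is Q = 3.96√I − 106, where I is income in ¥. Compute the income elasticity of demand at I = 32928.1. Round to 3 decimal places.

0.587

At I = 32928.1: Q = 612.586.
dQ/dI = 3.96/(2√I) = 0.0109114 at this income.
η = (dQ/dI)·(I/Q) = 0.0109114 × (32928.1/612.586) = 0.587.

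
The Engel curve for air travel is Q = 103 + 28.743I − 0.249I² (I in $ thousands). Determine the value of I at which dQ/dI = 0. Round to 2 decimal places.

dQ/dI = 28.743 − 0.498I.
The good is inferior where dQ/dI < 0. Setting dQ/dI = 0 gives I = 28.743 / 0.498 = 57.72.

57.72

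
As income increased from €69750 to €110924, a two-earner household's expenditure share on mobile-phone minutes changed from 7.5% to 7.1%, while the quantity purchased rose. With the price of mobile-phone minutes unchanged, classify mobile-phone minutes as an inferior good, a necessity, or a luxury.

necessity

Quantity rises but the budget share falls as income rises, so 0 < η < 1.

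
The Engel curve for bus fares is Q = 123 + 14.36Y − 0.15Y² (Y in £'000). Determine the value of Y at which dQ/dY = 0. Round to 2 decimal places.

dQ/dY = 14.36 − 0.3Y.
The good is inferior where dQ/dY < 0. Setting dQ/dY = 0 gives Y = 14.36 / 0.3 = 47.87.

47.87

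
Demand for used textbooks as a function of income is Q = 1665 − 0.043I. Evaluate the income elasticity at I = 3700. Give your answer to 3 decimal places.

-0.106

At I = 3700: Q = 1505.900.
dQ/dI = −0.043.
η = (dQ/dI)·(I/Q) = -0.043 × (3700/1505.900) = -0.106.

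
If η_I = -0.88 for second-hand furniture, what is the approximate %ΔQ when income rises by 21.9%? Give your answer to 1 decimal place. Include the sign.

-19.3%

%ΔQ ≈ η × %ΔI = -0.88 × 21.9% = -19.3%.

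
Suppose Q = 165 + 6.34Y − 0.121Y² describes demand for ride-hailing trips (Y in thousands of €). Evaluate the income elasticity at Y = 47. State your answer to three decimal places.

At Y = 47: Q = 195.6910.
dQ/dY = 6.34 − 0.242Y = -5.03400.
η = (dQ/dY)·(Y/Q) = -5.03400 × (47/195.6910) = -1.209.

-1.209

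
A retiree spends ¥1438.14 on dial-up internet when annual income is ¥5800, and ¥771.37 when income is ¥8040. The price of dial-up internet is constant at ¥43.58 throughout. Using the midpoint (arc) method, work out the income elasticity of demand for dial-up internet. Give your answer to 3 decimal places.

With a constant price, Q₁ = 1438.14/43.58 = 33.000 and Q₂ = 771.37/43.58 = 17.700 (equivalently, work directly with expenditure since P cancels).
Midpoint %ΔQ = (771.37 − 1438.14)/1104.76 = -0.60355; midpoint %ΔI = (8040 − 5800)/6920 = 0.32370.
η = -0.60355 / 0.32370 = -1.865.

-1.865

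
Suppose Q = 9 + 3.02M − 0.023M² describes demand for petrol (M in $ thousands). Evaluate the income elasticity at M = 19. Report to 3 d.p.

0.702

At M = 19: Q = 58.0770.
dQ/dM = 3.02 − 0.046M = 2.14600.
η = (dQ/dM)·(M/Q) = 2.14600 × (19/58.0770) = 0.702.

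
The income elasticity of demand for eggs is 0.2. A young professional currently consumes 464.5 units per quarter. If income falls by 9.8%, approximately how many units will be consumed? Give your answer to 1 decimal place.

455.4

%ΔQ ≈ η × %ΔI = 0.2 × (-9.8%) = -1.96%.
New Q ≈ 464.5 × (1 − 0.0196) = 455.4.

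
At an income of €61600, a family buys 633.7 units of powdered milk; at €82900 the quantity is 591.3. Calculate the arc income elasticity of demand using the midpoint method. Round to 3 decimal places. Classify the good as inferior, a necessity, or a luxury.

ΔQ = 591.3 − 633.7 = -42.4; midpoint Q̄ = (633.7 + 591.3)/2 = 612.5.
ΔI = 82900 − 61600 = 21300; midpoint Ī = (61600 + 82900)/2 = 72250.
η = (ΔQ/Q̄) ÷ (ΔI/Ī) = (-42.4/612.5) ÷ (21300/72250) = -0.235.
η < 0 ⇒ inferior good.

-0.235 (inferior good)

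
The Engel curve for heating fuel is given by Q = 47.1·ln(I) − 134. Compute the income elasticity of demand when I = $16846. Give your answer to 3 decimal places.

At I = 16846: Q = 324.371.
dQ/dI = 47.1/I = 0.00279592 at this income.
η = (dQ/dI)·(I/Q) = 0.00279592 × (16846/324.371) = 0.145.

0.145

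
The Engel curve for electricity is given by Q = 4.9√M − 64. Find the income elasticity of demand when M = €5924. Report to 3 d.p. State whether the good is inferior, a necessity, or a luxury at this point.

0.602 (necessity)

At M = 5924: Q = 313.141.
dQ/dM = 4.9/(2√M) = 0.0318316 at this income.
η = (dQ/dM)·(M/Q) = 0.0318316 × (5924/313.141) = 0.602.
Since 0 < η < 1, the good is a necessity.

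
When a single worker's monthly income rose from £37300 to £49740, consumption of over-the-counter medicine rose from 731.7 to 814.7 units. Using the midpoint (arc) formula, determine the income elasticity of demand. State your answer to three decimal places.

0.376

ΔQ = 814.7 − 731.7 = 83; midpoint Q̄ = (731.7 + 814.7)/2 = 773.2.
ΔI = 49740 − 37300 = 12440; midpoint Ī = (37300 + 49740)/2 = 43520.
η = (ΔQ/Q̄) ÷ (ΔI/Ī) = (83/773.2) ÷ (12440/43520) = 0.376.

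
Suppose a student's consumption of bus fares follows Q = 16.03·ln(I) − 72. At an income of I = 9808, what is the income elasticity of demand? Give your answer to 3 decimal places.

At I = 9808: Q = 75.331.
dQ/dI = 16.03/I = 0.00163438 at this income.
η = (dQ/dI)·(I/Q) = 0.00163438 × (9808/75.331) = 0.213.

0.213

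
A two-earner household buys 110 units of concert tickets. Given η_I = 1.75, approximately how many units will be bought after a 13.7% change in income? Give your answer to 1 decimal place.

136.4

%ΔQ ≈ η × %ΔI = 1.75 × 13.7% = 23.975%.
New Q ≈ 110 × (1 + 0.23975) = 136.4.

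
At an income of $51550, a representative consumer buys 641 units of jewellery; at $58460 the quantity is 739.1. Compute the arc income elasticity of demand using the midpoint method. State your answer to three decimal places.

1.132

ΔQ = 739.1 − 641 = 98.1; midpoint Q̄ = (641 + 739.1)/2 = 690.05.
ΔI = 58460 − 51550 = 6910; midpoint Ī = (51550 + 58460)/2 = 55005.
η = (ΔQ/Q̄) ÷ (ΔI/Ī) = (98.1/690.05) ÷ (6910/55005) = 1.132.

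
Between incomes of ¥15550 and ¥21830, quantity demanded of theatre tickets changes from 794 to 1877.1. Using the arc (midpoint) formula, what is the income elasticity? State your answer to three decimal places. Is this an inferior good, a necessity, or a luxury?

ΔQ = 1877.1 − 794 = 1083.1; midpoint Q̄ = (794 + 1877.1)/2 = 1335.55.
ΔI = 21830 − 15550 = 6280; midpoint Ī = (15550 + 21830)/2 = 18690.
η = (ΔQ/Q̄) ÷ (ΔI/Ī) = (1083.1/1335.55) ÷ (6280/18690) = 2.414.
η > 1 ⇒ luxury.

2.414 (luxury)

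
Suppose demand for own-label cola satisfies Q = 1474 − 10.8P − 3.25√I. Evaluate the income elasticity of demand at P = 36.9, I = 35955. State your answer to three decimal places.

-0.671

At P = 36.9, I = 35955: Q = 459.221.
Holding P constant, ∂Q/∂I = -3.25/(2√I) = -0.00856986.
η_I = (∂Q/∂I)·(I/Q) = -0.00856986 × (35955/459.221) = -0.671.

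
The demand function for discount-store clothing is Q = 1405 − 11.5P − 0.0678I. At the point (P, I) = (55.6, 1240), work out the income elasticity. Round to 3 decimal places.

-0.123

At P = 55.6, I = 1240: Q = 681.528.
Holding P constant, ∂Q/∂I = −0.0678.
η_I = (∂Q/∂I)·(I/Q) = -0.0678 × (1240/681.528) = -0.123.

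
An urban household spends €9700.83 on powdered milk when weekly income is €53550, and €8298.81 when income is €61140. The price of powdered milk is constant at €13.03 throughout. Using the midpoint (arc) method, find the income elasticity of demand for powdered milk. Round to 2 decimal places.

With a constant price, Q₁ = 9700.83/13.03 = 744.500 and Q₂ = 8298.81/13.03 = 636.900 (equivalently, work directly with expenditure since P cancels).
Midpoint %ΔQ = (8298.81 − 9700.83)/8999.82 = -0.15578; midpoint %ΔI = (61140 − 53550)/57345 = 0.13236.
η = -0.15578 / 0.13236 = -1.18.

-1.18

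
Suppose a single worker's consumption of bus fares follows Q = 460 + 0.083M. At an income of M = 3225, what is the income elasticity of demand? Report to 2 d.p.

0.37

At M = 3225: Q = 727.675.
dQ/dM = 0.083.
η = (dQ/dM)·(M/Q) = 0.083 × (3225/727.675) = 0.37.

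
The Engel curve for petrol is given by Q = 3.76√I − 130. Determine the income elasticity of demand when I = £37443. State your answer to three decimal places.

0.609

At I = 37443: Q = 597.567.
dQ/dI = 3.76/(2√I) = 0.00971566 at this income.
η = (dQ/dI)·(I/Q) = 0.00971566 × (37443/597.567) = 0.609.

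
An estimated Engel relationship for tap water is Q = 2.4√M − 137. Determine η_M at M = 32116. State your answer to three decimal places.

0.734

At M = 32116: Q = 293.102.
dQ/dM = 2.4/(2√M) = 0.00669608 at this income.
η = (dQ/dM)·(M/Q) = 0.00669608 × (32116/293.102) = 0.734.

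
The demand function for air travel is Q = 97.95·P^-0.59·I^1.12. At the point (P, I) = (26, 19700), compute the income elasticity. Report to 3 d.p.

1.120

For a multiplicative demand Q = A·P^α·I^β, the income elasticity is β everywhere.
Here β = 1.12, so η = 1.120.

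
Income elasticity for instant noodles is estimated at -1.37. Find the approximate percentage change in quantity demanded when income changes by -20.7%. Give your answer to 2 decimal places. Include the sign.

%ΔQ ≈ η × %ΔI = -1.37 × (-20.7%) = 28.36%.

28.36%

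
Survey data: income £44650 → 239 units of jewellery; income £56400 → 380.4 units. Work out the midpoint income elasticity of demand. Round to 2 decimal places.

ΔQ = 380.4 − 239 = 141.4; midpoint Q̄ = (239 + 380.4)/2 = 309.7.
ΔI = 56400 − 44650 = 11750; midpoint Ī = (44650 + 56400)/2 = 50525.
η = (ΔQ/Q̄) ÷ (ΔI/Ī) = (141.4/309.7) ÷ (11750/50525) = 1.96.

1.96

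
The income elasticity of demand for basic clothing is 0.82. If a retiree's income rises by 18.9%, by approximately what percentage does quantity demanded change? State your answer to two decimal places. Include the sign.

15.50%

%ΔQ ≈ η × %ΔI = 0.82 × 18.9% = 15.50%.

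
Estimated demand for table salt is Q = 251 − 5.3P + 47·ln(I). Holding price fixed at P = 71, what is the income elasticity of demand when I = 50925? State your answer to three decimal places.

0.122

At P = 71, I = 50925: Q = 384.091.
Holding P constant, ∂Q/∂I = 47/I = 0.000922926.
η_I = (∂Q/∂I)·(I/Q) = 0.000922926 × (50925/384.091) = 0.122.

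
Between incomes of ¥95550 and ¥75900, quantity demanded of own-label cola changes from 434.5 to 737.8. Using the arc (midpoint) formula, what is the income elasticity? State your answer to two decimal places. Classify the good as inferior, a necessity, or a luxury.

-2.26 (inferior good)

ΔQ = 737.8 − 434.5 = 303.3; midpoint Q̄ = (434.5 + 737.8)/2 = 586.15.
ΔI = 75900 − 95550 = -19650; midpoint Ī = (95550 + 75900)/2 = 85725.
η = (ΔQ/Q̄) ÷ (ΔI/Ī) = (303.3/586.15) ÷ (-19650/85725) = -2.26.
η < 0 ⇒ inferior good.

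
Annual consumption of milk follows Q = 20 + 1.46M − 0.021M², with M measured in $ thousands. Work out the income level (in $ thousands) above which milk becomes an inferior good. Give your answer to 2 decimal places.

34.76

dQ/dM = 1.46 − 0.042M.
The good is inferior where dQ/dM < 0. Setting dQ/dM = 0 gives M = 1.46 / 0.042 = 34.76.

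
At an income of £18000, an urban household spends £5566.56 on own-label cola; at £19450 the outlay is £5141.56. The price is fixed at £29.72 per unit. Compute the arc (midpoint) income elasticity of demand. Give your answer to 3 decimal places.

With a constant price, Q₁ = 5566.56/29.72 = 187.300 and Q₂ = 5141.56/29.72 = 173.000 (equivalently, work directly with expenditure since P cancels).
Midpoint %ΔQ = (5141.56 − 5566.56)/5354.06 = -0.07938; midpoint %ΔI = (19450 − 18000)/18725 = 0.07744.
η = -0.07938 / 0.07744 = -1.025.

-1.025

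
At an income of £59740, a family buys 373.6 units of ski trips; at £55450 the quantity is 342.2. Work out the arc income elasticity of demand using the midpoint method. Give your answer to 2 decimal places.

ΔQ = 342.2 − 373.6 = -31.4; midpoint Q̄ = (373.6 + 342.2)/2 = 357.9.
ΔI = 55450 − 59740 = -4290; midpoint Ī = (59740 + 55450)/2 = 57595.
η = (ΔQ/Q̄) ÷ (ΔI/Ī) = (-31.4/357.9) ÷ (-4290/57595) = 1.18.

1.18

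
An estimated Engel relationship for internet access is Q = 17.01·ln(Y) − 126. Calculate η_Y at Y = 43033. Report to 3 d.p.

At Y = 43033: Q = 55.492.
dQ/dY = 17.01/Y = 0.000395278 at this income.
η = (dQ/dY)·(Y/Q) = 0.000395278 × (43033/55.492) = 0.307.

0.307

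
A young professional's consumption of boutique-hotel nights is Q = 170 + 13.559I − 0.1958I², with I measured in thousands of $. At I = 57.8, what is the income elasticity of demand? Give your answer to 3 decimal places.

At I = 57.8: Q = 299.5737.
dQ/dI = 13.559 − 0.3916I = -9.07548.
η = (dQ/dI)·(I/Q) = -9.07548 × (57.8/299.5737) = -1.751.

-1.751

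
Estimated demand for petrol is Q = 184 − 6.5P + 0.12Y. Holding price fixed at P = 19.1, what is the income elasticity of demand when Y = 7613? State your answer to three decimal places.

0.939

At P = 19.1, Y = 7613: Q = 973.410.
Holding P constant, ∂Q/∂Y = 0.12.
η_Y = (∂Q/∂Y)·(Y/Q) = 0.12 × (7613/973.410) = 0.939.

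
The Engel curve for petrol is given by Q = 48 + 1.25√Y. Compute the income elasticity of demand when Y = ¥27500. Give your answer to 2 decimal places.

At Y = 27500: Q = 255.289.
dQ/dY = 1.25/(2√Y) = 0.00376889 at this income.
η = (dQ/dY)·(Y/Q) = 0.00376889 × (27500/255.289) = 0.41.

0.41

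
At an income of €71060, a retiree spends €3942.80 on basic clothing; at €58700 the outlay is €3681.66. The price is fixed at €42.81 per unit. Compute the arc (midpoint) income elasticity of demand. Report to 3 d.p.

0.360

With a constant price, Q₁ = 3942.80/42.81 = 92.100 and Q₂ = 3681.66/42.81 = 86.000 (equivalently, work directly with expenditure since P cancels).
Midpoint %ΔQ = (3681.66 − 3942.80)/3812.23 = -0.06850; midpoint %ΔI = (58700 − 71060)/64880 = -0.19051.
η = -0.06850 / -0.19051 = 0.360.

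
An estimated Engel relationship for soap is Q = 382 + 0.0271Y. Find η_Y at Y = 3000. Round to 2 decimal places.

At Y = 3000: Q = 463.300.
dQ/dY = 0.0271.
η = (dQ/dY)·(Y/Q) = 0.0271 × (3000/463.300) = 0.18.

0.18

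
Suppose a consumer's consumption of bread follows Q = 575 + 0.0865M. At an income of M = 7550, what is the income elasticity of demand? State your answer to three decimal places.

0.532

At M = 7550: Q = 1228.075.
dQ/dM = 0.0865.
η = (dQ/dM)·(M/Q) = 0.0865 × (7550/1228.075) = 0.532.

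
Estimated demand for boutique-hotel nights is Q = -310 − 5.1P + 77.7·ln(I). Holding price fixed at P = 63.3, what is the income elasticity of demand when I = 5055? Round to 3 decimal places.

2.607

At P = 63.3, I = 5055: Q = 29.806.
Holding P constant, ∂Q/∂I = 77.7/I = 0.0153709.
η_I = (∂Q/∂I)·(I/Q) = 0.0153709 × (5055/29.806) = 2.607.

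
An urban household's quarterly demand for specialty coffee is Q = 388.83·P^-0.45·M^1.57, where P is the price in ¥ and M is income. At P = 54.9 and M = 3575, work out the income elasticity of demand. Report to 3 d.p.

1.570

For a multiplicative demand Q = A·P^α·M^β, the income elasticity is β everywhere.
Here β = 1.57, so η = 1.570.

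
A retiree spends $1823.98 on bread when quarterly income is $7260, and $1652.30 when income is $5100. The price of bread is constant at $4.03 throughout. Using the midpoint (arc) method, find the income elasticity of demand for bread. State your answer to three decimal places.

0.283

With a constant price, Q₁ = 1823.98/4.03 = 452.600 and Q₂ = 1652.30/4.03 = 410.000 (equivalently, work directly with expenditure since P cancels).
Midpoint %ΔQ = (1652.30 − 1823.98)/1738.14 = -0.09877; midpoint %ΔI = (5100 − 7260)/6180 = -0.34951.
η = -0.09877 / -0.34951 = 0.283.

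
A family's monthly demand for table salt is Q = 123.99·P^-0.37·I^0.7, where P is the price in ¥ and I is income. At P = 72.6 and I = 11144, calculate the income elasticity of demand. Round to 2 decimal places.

0.70

For a multiplicative demand Q = A·P^α·I^β, the income elasticity is β everywhere.
Here β = 0.7, so η = 0.70.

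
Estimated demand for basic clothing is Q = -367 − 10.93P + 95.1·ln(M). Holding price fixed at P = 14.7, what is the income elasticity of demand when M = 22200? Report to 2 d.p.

At P = 14.7, M = 22200: Q = 424.075.
Holding P constant, ∂Q/∂M = 95.1/M = 0.00428378.
η_M = (∂Q/∂M)·(M/Q) = 0.00428378 × (22200/424.075) = 0.22.

0.22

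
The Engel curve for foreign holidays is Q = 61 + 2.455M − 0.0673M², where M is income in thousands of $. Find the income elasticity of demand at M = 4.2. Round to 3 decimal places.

0.113

At M = 4.2: Q = 70.1238.
dQ/dM = 2.455 − 0.1346M = 1.88968.
η = (dQ/dM)·(M/Q) = 1.88968 × (4.2/70.1238) = 0.113.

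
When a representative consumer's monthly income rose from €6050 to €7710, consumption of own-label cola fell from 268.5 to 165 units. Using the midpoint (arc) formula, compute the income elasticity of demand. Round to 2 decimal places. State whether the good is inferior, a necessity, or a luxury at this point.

ΔQ = 165 − 268.5 = -103.5; midpoint Q̄ = (268.5 + 165)/2 = 216.75.
ΔI = 7710 − 6050 = 1660; midpoint Ī = (6050 + 7710)/2 = 6880.
η = (ΔQ/Q̄) ÷ (ΔI/Ī) = (-103.5/216.75) ÷ (1660/6880) = -1.98.
η < 0 ⇒ inferior good.

-1.98 (inferior good)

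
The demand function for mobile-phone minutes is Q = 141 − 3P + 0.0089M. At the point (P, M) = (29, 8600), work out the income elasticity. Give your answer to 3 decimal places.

0.586

At P = 29, M = 8600: Q = 130.540.
Holding P constant, ∂Q/∂M = 0.0089.
η_M = (∂Q/∂M)·(M/Q) = 0.0089 × (8600/130.540) = 0.586.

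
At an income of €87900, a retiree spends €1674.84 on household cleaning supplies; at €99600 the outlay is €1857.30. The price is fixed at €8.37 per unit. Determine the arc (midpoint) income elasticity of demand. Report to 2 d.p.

With a constant price, Q₁ = 1674.84/8.37 = 200.100 and Q₂ = 1857.30/8.37 = 221.900 (equivalently, work directly with expenditure since P cancels).
Midpoint %ΔQ = (1857.30 − 1674.84)/1766.07 = 0.10331; midpoint %ΔI = (99600 − 87900)/93750 = 0.12480.
η = 0.10331 / 0.12480 = 0.83.

0.83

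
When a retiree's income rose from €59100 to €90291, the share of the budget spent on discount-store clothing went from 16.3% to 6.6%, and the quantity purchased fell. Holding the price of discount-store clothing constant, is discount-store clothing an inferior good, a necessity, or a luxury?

inferior good

Quantity demanded falls as income rises, so η < 0.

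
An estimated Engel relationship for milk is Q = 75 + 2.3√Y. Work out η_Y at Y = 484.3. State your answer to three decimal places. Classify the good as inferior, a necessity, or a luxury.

0.201 (necessity)

At Y = 484.3: Q = 125.616.
dQ/dY = 2.3/(2√Y) = 0.0522565 at this income.
η = (dQ/dY)·(Y/Q) = 0.0522565 × (484.3/125.616) = 0.201.
Since 0 < η < 1, the good is a necessity.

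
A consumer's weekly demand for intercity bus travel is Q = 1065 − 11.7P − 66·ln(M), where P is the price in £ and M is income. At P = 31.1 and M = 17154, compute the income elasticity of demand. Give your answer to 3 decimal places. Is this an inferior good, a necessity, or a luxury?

At P = 31.1, M = 17154: Q = 57.631.
Holding P constant, ∂Q/∂M = -66/M = -0.0038475.
η_M = (∂Q/∂M)·(M/Q) = -0.0038475 × (17154/57.631) = -1.145.
Since η < 0, this is an inferior good.

-1.145 (inferior good)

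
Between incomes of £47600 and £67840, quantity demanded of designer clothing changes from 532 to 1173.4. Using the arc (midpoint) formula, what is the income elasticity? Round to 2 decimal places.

ΔQ = 1173.4 − 532 = 641.4; midpoint Q̄ = (532 + 1173.4)/2 = 852.7.
ΔI = 67840 − 47600 = 20240; midpoint Ī = (47600 + 67840)/2 = 57720.
η = (ΔQ/Q̄) ÷ (ΔI/Ī) = (641.4/852.7) ÷ (20240/57720) = 2.15.

2.15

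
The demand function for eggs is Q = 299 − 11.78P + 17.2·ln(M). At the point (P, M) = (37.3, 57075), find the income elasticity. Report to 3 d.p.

0.358

At P = 37.3, M = 57075: Q = 47.982.
Holding P constant, ∂Q/∂M = 17.2/M = 0.000301358.
η_M = (∂Q/∂M)·(M/Q) = 0.000301358 × (57075/47.982) = 0.358.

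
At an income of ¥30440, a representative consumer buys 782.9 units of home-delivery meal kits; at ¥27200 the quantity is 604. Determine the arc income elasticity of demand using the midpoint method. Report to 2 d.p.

ΔQ = 604 − 782.9 = -178.9; midpoint Q̄ = (782.9 + 604)/2 = 693.45.
ΔI = 27200 − 30440 = -3240; midpoint Ī = (30440 + 27200)/2 = 28820.
η = (ΔQ/Q̄) ÷ (ΔI/Ī) = (-178.9/693.45) ÷ (-3240/28820) = 2.29.

2.29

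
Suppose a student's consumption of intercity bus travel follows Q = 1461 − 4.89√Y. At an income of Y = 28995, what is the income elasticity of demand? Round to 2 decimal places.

At Y = 28995: Q = 628.335.
dQ/dY = -4.89/(2√Y) = -0.0143588 at this income.
η = (dQ/dY)·(Y/Q) = -0.0143588 × (28995/628.335) = -0.66.

-0.66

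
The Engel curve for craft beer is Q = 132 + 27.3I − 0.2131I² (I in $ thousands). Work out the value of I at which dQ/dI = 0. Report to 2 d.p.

64.05

dQ/dI = 27.3 − 0.4262I.
The good is inferior where dQ/dI < 0. Setting dQ/dI = 0 gives I = 27.3 / 0.4262 = 64.05.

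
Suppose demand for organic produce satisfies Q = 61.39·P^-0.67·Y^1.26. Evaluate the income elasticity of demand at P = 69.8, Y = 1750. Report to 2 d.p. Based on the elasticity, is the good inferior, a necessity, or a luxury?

For a multiplicative demand Q = A·P^α·Y^β, the income elasticity is β everywhere.
Here β = 1.26, so η = 1.26.
Since η > 1, this is a luxury.

1.26 (luxury)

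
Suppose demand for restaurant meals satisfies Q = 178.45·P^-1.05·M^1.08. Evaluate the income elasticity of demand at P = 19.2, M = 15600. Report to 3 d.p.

For a multiplicative demand Q = A·P^α·M^β, the income elasticity is β everywhere.
Here β = 1.08, so η = 1.080.

1.080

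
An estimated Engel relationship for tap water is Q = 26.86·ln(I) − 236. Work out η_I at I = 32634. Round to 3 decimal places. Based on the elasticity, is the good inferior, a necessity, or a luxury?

At I = 32634: Q = 43.159.
dQ/dI = 26.86/I = 0.000823068 at this income.
η = (dQ/dI)·(I/Q) = 0.000823068 × (32634/43.159) = 0.622.
Since 0 < η < 1, the good is a necessity.

0.622 (necessity)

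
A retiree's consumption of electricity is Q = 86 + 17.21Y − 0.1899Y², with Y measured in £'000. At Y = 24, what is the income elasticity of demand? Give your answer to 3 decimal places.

At Y = 24: Q = 389.6576.
dQ/dY = 17.21 − 0.3798Y = 8.09480.
η = (dQ/dY)·(Y/Q) = 8.09480 × (24/389.6576) = 0.499.

0.499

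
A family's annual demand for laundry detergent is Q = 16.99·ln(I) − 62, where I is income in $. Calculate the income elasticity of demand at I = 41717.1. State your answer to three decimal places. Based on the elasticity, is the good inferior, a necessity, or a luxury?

0.143 (necessity)

At I = 41717.1: Q = 118.751.
dQ/dI = 16.99/I = 0.000407267 at this income.
η = (dQ/dI)·(I/Q) = 0.000407267 × (41717.1/118.751) = 0.143.
Since 0 < η < 1, the good is a necessity.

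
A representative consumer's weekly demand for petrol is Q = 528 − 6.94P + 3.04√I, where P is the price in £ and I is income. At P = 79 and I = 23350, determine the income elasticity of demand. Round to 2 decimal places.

0.52

At P = 79, I = 23350: Q = 444.273.
Holding P constant, ∂Q/∂I = 3.04/(2√I) = 0.00994718.
η_I = (∂Q/∂I)·(I/Q) = 0.00994718 × (23350/444.273) = 0.52.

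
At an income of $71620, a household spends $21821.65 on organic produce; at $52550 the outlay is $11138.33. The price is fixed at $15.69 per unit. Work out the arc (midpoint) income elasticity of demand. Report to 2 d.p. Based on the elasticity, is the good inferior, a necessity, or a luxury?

With a constant price, Q₁ = 21821.65/15.69 = 1390.800 and Q₂ = 11138.33/15.69 = 709.900 (equivalently, work directly with expenditure since P cancels).
Midpoint %ΔQ = (11138.33 − 21821.65)/16479.99 = -0.64826; midpoint %ΔI = (52550 − 71620)/62085 = -0.30716.
η = -0.64826 / -0.30716 = 2.11.
η > 1 ⇒ luxury.

2.11 (luxury)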